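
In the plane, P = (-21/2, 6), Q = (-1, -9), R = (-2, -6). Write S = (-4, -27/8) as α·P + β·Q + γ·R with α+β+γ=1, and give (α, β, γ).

Signed area of the reference triangle: [PQR] = ½·((-21/2)·(-9−(-6)) + (-1)·(-6−6) + (-2)·(6−(-9))) = ½·(63/2 + 12 − 30) = 27/4.
[SQR] = ½·((-4)·(-9−(-6)) + (-1)·(-6−(-27/8)) + (-2)·(-27/8−(-9))) = ½·(12 + 21/8 − 45/4) = 27/16, so the P-coordinate is (27/16)/(27/4) = 1/4.
[PSR] = ½·((-21/2)·(-27/8−(-6)) + (-4)·(-6−6) + (-2)·(6−(-27/8))) = ½·(-441/16 + 48 − 75/4) = 27/32, so the Q-coordinate is 1/8.
[PQS] = ½·((-21/2)·(-9−(-27/8)) + (-1)·(-27/8−6) + (-4)·(6−(-9))) = ½·(945/16 + 75/8 − 60) = 135/32, so the R-coordinate is 5/8.

(1/4, 1/8, 5/8)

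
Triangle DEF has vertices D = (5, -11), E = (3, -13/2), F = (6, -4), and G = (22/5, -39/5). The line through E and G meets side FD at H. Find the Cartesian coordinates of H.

(16/3, -26/3)

Barycentric coordinates of G with respect to DEF: (2/5, 2/5, 1/5).
On side FD the E-coordinate is zero; dropping G's E-weight 2/5 and renormalizing the remaining 1/5 : 2/5 gives weights 1/3, 2/3 on F, D.
H = (1/3)·(6, -4) + (2/3)·(5, -11) = (16/3, -26/3).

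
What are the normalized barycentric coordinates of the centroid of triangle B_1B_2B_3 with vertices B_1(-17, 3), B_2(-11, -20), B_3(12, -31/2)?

The centroid is the average of the vertices, so each weight is 1/3.

(1/3, 1/3, 1/3)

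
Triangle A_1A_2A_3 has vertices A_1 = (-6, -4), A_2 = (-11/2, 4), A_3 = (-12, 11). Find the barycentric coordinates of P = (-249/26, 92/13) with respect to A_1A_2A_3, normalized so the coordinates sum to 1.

(2/13, 3/13, 8/13)

Signed area of the reference triangle: [A_1A_2A_3] = ½·((-6)·(4−11) + (-11/2)·(11−(-4)) + (-12)·(-4−4)) = ½·(42 − 165/2 + 96) = 111/4.
[PA_2A_3] = ½·((-249/26)·(4−11) + (-11/2)·(11−(92/13)) + (-12)·(92/13−4)) = ½·(1743/26 − 561/26 − 480/13) = 111/26, so the A_1-coordinate is (111/26)/(111/4) = 2/13.
[A_1PA_3] = ½·((-6)·(92/13−11) + (-249/26)·(11−(-4)) + (-12)·(-4−(92/13))) = ½·(306/13 − 3735/26 + 1728/13) = 333/52, so the A_2-coordinate is 3/13.
[A_1A_2P] = ½·((-6)·(4−(92/13)) + (-11/2)·(92/13−(-4)) + (-249/26)·(-4−4)) = ½·(240/13 − 792/13 + 996/13) = 222/13, so the A_3-coordinate is 8/13.
Check: 2/13 + 3/13 + 8/13 = 1.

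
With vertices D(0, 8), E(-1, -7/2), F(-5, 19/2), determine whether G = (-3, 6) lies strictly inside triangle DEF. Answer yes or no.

yes

Barycentric coordinates of G: (12/59, 29/118, 65/118).
The three coordinates are positive, positive, positive; a point is interior exactly when all three are positive.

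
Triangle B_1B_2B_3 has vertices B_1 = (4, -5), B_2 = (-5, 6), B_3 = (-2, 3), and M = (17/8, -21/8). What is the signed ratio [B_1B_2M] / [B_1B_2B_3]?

[B_1B_2B_3] = ½·(4·(6−3) + (-5)·(3−(-5)) + (-2)·(-5−6)) = ½·(12 − 40 + 22) = -3.
[B_1B_2M] = ½·(4·(6−(-21/8)) + (-5)·(-21/8−(-5)) + (17/8)·(-5−6)) = ½·(69/2 − 95/8 − 187/8) = -3/8, so the ratio is (-3/8)/(-3) = 1/8.

1/8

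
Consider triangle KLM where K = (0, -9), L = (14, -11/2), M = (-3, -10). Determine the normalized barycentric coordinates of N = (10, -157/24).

(1/12, 3/4, 1/6)

Signed area of the reference triangle: [KLM] = ½·(0·(-11/2−(-10)) + 14·(-10−(-9)) + (-3)·(-9−(-11/2))) = ½·(0 − 14 + 21/2) = -7/4.
[NLM] = ½·(10·(-11/2−(-10)) + 14·(-10−(-157/24)) + (-3)·(-157/24−(-11/2))) = ½·(45 − 581/12 + 25/8) = -7/48, so the K-coordinate is (-7/48)/(-7/4) = 1/12.
[KNM] = ½·(0·(-157/24−(-10)) + 10·(-10−(-9)) + (-3)·(-9−(-157/24))) = ½·(0 − 10 + 59/8) = -21/16, so the L-coordinate is 3/4.
[KLN] = ½·(0·(-11/2−(-157/24)) + 14·(-157/24−(-9)) + 10·(-9−(-11/2))) = ½·(0 + 413/12 − 35) = -7/24, so the M-coordinate is 1/6.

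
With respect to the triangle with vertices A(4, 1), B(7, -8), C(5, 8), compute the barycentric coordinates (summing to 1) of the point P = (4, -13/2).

(3/2, 1/4, -3/4)

Signed area of the reference triangle: [ABC] = ½·(4·(-8−8) + 7·(8−1) + 5·(1−(-8))) = ½·(-64 + 49 + 45) = 15.
[PBC] = ½·(4·(-8−8) + 7·(8−(-13/2)) + 5·(-13/2−(-8))) = ½·(-64 + 203/2 + 15/2) = 45/2, so the A-coordinate is (45/2)/15 = 3/2.
[APC] = ½·(4·(-13/2−8) + 4·(8−1) + 5·(1−(-13/2))) = ½·(-58 + 28 + 75/2) = 15/4, so the B-coordinate is 1/4.
[ABP] = ½·(4·(-8−(-13/2)) + 7·(-13/2−1) + 4·(1−(-8))) = ½·(-6 − 105/2 + 36) = -45/4, so the C-coordinate is -3/4.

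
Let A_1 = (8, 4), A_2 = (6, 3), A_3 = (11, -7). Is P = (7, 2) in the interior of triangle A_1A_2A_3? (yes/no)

Barycentric coordinates of P: (1/5, 17/25, 3/25).
The three coordinates are positive, positive, positive; a point is interior exactly when all three are positive.

yes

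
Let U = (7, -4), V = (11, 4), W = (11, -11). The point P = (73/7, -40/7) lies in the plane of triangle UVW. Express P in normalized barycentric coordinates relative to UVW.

Signed area of the reference triangle: [UVW] = ½·(7·(4−(-11)) + 11·(-11−(-4)) + 11·(-4−4)) = ½·(105 − 77 − 88) = -30.
[PVW] = ½·((73/7)·(4−(-11)) + 11·(-11−(-40/7)) + 11·(-40/7−4)) = ½·(1095/7 − 407/7 − 748/7) = -30/7, so the U-coordinate is (-30/7)/(-30) = 1/7.
[UPW] = ½·(7·(-40/7−(-11)) + (73/7)·(-11−(-4)) + 11·(-4−(-40/7))) = ½·(37 − 73 + 132/7) = -60/7, so the V-coordinate is 2/7.
[UVP] = ½·(7·(4−(-40/7)) + 11·(-40/7−(-4)) + (73/7)·(-4−4)) = ½·(68 − 132/7 − 584/7) = -120/7, so the W-coordinate is 4/7.
Check: 1/7 + 2/7 + 4/7 = 1.

(1/7, 2/7, 4/7)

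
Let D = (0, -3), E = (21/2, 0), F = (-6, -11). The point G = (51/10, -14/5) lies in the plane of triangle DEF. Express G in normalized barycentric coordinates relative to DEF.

Signed area of the reference triangle: [DEF] = ½·(0·(0−(-11)) + (21/2)·(-11−(-3)) + (-6)·(-3−0)) = ½·(0 − 84 + 18) = -33.
[GEF] = ½·((51/10)·(0−(-11)) + (21/2)·(-11−(-14/5)) + (-6)·(-14/5−0)) = ½·(561/10 − 861/10 + 84/5) = -33/5, so the D-coordinate is (-33/5)/(-33) = 1/5.
[DGF] = ½·(0·(-14/5−(-11)) + (51/10)·(-11−(-3)) + (-6)·(-3−(-14/5))) = ½·(0 − 204/5 + 6/5) = -99/5, so the E-coordinate is 3/5.
[DEG] = ½·(0·(0−(-14/5)) + (21/2)·(-14/5−(-3)) + (51/10)·(-3−0)) = ½·(0 + 21/10 − 153/10) = -33/5, so the F-coordinate is 1/5.
Check: 1/5 + 3/5 + 1/5 = 1.

(1/5, 3/5, 1/5)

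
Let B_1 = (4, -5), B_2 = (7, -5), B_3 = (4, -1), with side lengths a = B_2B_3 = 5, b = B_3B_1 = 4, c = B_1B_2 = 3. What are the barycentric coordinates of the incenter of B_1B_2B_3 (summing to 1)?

The incenter has barycentric coordinates proportional to the opposite side lengths: (5 : 4 : 3).
Normalizing by 5+4+3 = 12 gives (5/12, 1/3, 1/4).

(5/12, 1/3, 1/4)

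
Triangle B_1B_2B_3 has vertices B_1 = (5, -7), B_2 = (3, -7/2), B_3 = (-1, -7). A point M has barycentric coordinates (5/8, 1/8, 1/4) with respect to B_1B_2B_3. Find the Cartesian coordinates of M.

(13/4, -105/16)

M = (5/8)·B_1 + (1/8)·B_2 + (1/4)·B_3.
x-coordinate: (5/8)·5 + (1/8)·3 + (1/4)·(-1) = 13/4.
y-coordinate: (5/8)·(-7) + (1/8)·(-7/2) + (1/4)·(-7) = -105/16.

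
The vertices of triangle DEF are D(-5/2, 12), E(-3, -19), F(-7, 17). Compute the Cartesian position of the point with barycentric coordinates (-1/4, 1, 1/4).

G = (-1/4)·D + 1·E + (1/4)·F.
x-coordinate: (-1/4)·(-5/2) + 1·(-3) + (1/4)·(-7) = -33/8.
y-coordinate: (-1/4)·12 + 1·(-19) + (1/4)·17 = -71/4.

(-33/8, -71/4)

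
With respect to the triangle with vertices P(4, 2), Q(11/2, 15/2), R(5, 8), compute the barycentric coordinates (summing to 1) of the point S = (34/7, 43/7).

Signed area of the reference triangle: [PQR] = ½·(4·(15/2−8) + (11/2)·(8−2) + 5·(2−(15/2))) = ½·(-2 + 33 − 55/2) = 7/4.
[SQR] = ½·((34/7)·(15/2−8) + (11/2)·(8−(43/7)) + 5·(43/7−(15/2))) = ½·(-17/7 + 143/14 − 95/14) = 1/2, so the P-coordinate is (1/2)/(7/4) = 2/7.
[PSR] = ½·(4·(43/7−8) + (34/7)·(8−2) + 5·(2−(43/7))) = ½·(-52/7 + 204/7 − 145/7) = 1/2, so the Q-coordinate is 2/7.
[PQS] = ½·(4·(15/2−(43/7)) + (11/2)·(43/7−2) + (34/7)·(2−(15/2))) = ½·(38/7 + 319/14 − 187/7) = 3/4, so the R-coordinate is 3/7.

(2/7, 2/7, 3/7)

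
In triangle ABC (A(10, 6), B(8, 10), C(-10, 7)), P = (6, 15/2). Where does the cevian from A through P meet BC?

(2, 9)

Barycentric coordinates of P with respect to ABC: (1/2, 1/3, 1/6).
On side BC the A-coordinate is zero; dropping P's A-weight 1/2 and renormalizing the remaining 1/3 : 1/6 gives weights 2/3, 1/3 on B, C.
Q = (2/3)·(8, 10) + (1/3)·(-10, 7) = (2, 9).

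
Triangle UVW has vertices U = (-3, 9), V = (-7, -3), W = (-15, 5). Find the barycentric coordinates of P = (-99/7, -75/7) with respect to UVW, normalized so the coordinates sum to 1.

(-13/14, 3/2, 3/7)

Signed area of the reference triangle: [UVW] = ½·((-3)·(-3−5) + (-7)·(5−9) + (-15)·(9−(-3))) = ½·(24 + 28 − 180) = -64.
[PVW] = ½·((-99/7)·(-3−5) + (-7)·(5−(-75/7)) + (-15)·(-75/7−(-3))) = ½·(792/7 − 110 + 810/7) = 416/7, so the U-coordinate is (416/7)/(-64) = -13/14.
[UPW] = ½·((-3)·(-75/7−5) + (-99/7)·(5−9) + (-15)·(9−(-75/7))) = ½·(330/7 + 396/7 − 2070/7) = -96, so the V-coordinate is 3/2.
[UVP] = ½·((-3)·(-3−(-75/7)) + (-7)·(-75/7−9) + (-99/7)·(9−(-3))) = ½·(-162/7 + 138 − 1188/7) = -192/7, so the W-coordinate is 3/7.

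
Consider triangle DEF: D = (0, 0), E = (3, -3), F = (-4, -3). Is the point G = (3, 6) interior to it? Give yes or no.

no

Barycentric coordinates of G: (3, -5/7, -9/7).
The three coordinates are positive, negative, negative; a point is interior exactly when all three are positive.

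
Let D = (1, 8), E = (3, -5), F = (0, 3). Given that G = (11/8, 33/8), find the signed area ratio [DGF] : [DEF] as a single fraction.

[DEF] = ½·(1·(-5−3) + 3·(3−8) + 0·(8−(-5))) = ½·(-8 − 15 + 0) = -23/2.
[DGF] = ½·(1·(33/8−3) + (11/8)·(3−8) + 0·(8−(33/8))) = ½·(9/8 − 55/8 + 0) = -23/8, so the ratio is (-23/8)/(-23/2) = 1/4.

1/4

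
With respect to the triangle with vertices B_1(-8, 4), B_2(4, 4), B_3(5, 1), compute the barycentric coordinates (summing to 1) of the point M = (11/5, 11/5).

(1/5, 1/5, 3/5)

Signed area of the reference triangle: [B_1B_2B_3] = ½·((-8)·(4−1) + 4·(1−4) + 5·(4−4)) = ½·(-24 − 12 + 0) = -18.
[MB_2B_3] = ½·((11/5)·(4−1) + 4·(1−(11/5)) + 5·(11/5−4)) = ½·(33/5 − 24/5 − 9) = -18/5, so the B_1-coordinate is (-18/5)/(-18) = 1/5.
[B_1MB_3] = ½·((-8)·(11/5−1) + (11/5)·(1−4) + 5·(4−(11/5))) = ½·(-48/5 − 33/5 + 9) = -18/5, so the B_2-coordinate is 1/5.
[B_1B_2M] = ½·((-8)·(4−(11/5)) + 4·(11/5−4) + (11/5)·(4−4)) = ½·(-72/5 − 36/5 + 0) = -54/5, so the B_3-coordinate is 3/5.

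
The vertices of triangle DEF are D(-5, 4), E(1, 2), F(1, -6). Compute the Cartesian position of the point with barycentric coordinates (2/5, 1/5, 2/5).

G = (2/5)·D + (1/5)·E + (2/5)·F.
x-coordinate: (2/5)·(-5) + (1/5)·1 + (2/5)·1 = -7/5.
y-coordinate: (2/5)·4 + (1/5)·2 + (2/5)·(-6) = -2/5.

(-7/5, -2/5)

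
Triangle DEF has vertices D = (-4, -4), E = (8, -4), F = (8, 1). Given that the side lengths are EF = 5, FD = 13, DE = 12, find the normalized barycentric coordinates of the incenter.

The incenter has barycentric coordinates proportional to the opposite side lengths: (5 : 13 : 12).
Normalizing by 5+13+12 = 30 gives (1/6, 13/30, 2/5).

(1/6, 13/30, 2/5)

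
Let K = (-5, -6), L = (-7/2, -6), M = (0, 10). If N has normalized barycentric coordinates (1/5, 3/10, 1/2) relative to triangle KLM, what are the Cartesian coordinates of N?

N = (1/5)·K + (3/10)·L + (1/2)·M.
x-coordinate: (1/5)·(-5) + (3/10)·(-7/2) + (1/2)·0 = -41/20.
y-coordinate: (1/5)·(-6) + (3/10)·(-6) + (1/2)·10 = 2.

(-41/20, 2)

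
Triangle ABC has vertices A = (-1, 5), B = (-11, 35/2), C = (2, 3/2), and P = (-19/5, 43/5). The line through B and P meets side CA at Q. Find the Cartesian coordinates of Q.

Barycentric coordinates of P with respect to ABC: (1/5, 2/5, 2/5).
On side CA the B-coordinate is zero; dropping P's B-weight 2/5 and renormalizing the remaining 2/5 : 1/5 gives weights 2/3, 1/3 on C, A.
Q = (2/3)·(2, 3/2) + (1/3)·(-1, 5) = (1, 8/3).

(1, 8/3)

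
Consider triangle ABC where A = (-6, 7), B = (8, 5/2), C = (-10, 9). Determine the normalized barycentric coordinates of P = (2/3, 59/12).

Signed area of the reference triangle: [ABC] = ½·((-6)·(5/2−9) + 8·(9−7) + (-10)·(7−(5/2))) = ½·(39 + 16 − 45) = 5.
[PBC] = ½·((2/3)·(5/2−9) + 8·(9−(59/12)) + (-10)·(59/12−(5/2))) = ½·(-13/3 + 98/3 − 145/6) = 25/12, so the A-coordinate is (25/12)/5 = 5/12.
[APC] = ½·((-6)·(59/12−9) + (2/3)·(9−7) + (-10)·(7−(59/12))) = ½·(49/2 + 4/3 − 125/6) = 5/2, so the B-coordinate is 1/2.
[ABP] = ½·((-6)·(5/2−(59/12)) + 8·(59/12−7) + (2/3)·(7−(5/2))) = ½·(29/2 − 50/3 + 3) = 5/12, so the C-coordinate is 1/12.

(5/12, 1/2, 1/12)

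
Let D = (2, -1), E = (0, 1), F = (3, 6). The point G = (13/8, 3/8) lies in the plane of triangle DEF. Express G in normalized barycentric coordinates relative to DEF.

(5/8, 1/4, 1/8)

Signed area of the reference triangle: [DEF] = ½·(2·(1−6) + 0·(6−(-1)) + 3·(-1−1)) = ½·(-10 + 0 − 6) = -8.
[GEF] = ½·((13/8)·(1−6) + 0·(6−(3/8)) + 3·(3/8−1)) = ½·(-65/8 + 0 − 15/8) = -5, so the D-coordinate is (-5)/(-8) = 5/8.
[DGF] = ½·(2·(3/8−6) + (13/8)·(6−(-1)) + 3·(-1−(3/8))) = ½·(-45/4 + 91/8 − 33/8) = -2, so the E-coordinate is 1/4.
[DEG] = ½·(2·(1−(3/8)) + 0·(3/8−(-1)) + (13/8)·(-1−1)) = ½·(5/4 + 0 − 13/4) = -1, so the F-coordinate is 1/8.
Check: 5/8 + 1/4 + 1/8 = 1.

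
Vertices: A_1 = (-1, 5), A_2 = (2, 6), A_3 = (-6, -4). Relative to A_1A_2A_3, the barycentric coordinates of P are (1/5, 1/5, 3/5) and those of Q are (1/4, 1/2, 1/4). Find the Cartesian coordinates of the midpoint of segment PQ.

Barycentric coordinates of the midpoint are the average: (9/40, 7/20, 17/40).
Converting: (9/40)·A_1 + (7/20)·A_2 + (17/40)·A_3 = (-83/40, 61/40).

(-83/40, 61/40)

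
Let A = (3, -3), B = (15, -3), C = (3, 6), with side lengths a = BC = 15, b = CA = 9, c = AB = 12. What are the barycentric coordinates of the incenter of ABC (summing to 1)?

(5/12, 1/4, 1/3)

The incenter has barycentric coordinates proportional to the opposite side lengths: (15 : 9 : 12).
Normalizing by 15+9+12 = 36 gives (5/12, 1/4, 1/3).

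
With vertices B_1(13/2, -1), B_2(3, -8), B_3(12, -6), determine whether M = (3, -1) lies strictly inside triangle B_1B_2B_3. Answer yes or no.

Barycentric coordinates of M: (9/8, 5/16, -7/16).
The three coordinates are positive, positive, negative; a point is interior exactly when all three are positive.

no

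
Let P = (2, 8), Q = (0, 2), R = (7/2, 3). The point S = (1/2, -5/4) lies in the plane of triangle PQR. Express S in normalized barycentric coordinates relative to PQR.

(-5/8, 9/8, 1/2)

Signed area of the reference triangle: [PQR] = ½·(2·(2−3) + 0·(3−8) + (7/2)·(8−2)) = ½·(-2 + 0 + 21) = 19/2.
[SQR] = ½·((1/2)·(2−3) + 0·(3−(-5/4)) + (7/2)·(-5/4−2)) = ½·(-1/2 + 0 − 91/8) = -95/16, so the P-coordinate is (-95/16)/(19/2) = -5/8.
[PSR] = ½·(2·(-5/4−3) + (1/2)·(3−8) + (7/2)·(8−(-5/4))) = ½·(-17/2 − 5/2 + 259/8) = 171/16, so the Q-coordinate is 9/8.
[PQS] = ½·(2·(2−(-5/4)) + 0·(-5/4−8) + (1/2)·(8−2)) = ½·(13/2 + 0 + 3) = 19/4, so the R-coordinate is 1/2.
Check: -5/8 + 9/8 + 1/2 = 1.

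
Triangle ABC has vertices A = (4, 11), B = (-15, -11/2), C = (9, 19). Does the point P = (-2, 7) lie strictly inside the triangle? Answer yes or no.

Barycentric coordinates of P: (37/139, 56/139, 46/139).
The three coordinates are positive, positive, positive; a point is interior exactly when all three are positive.

yes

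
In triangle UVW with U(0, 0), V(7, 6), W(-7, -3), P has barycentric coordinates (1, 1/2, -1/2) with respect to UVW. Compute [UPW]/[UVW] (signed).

1/2

The signed ratio [UPW]/[UVW] equals the barycentric coordinate of P at vertex V, which is 1/2.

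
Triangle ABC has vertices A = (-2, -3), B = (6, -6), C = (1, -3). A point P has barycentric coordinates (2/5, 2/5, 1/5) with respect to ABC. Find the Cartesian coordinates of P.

P = (2/5)·A + (2/5)·B + (1/5)·C.
x-coordinate: (2/5)·(-2) + (2/5)·6 + (1/5)·1 = 9/5.
y-coordinate: (2/5)·(-3) + (2/5)·(-6) + (1/5)·(-3) = -21/5.

(9/5, -21/5)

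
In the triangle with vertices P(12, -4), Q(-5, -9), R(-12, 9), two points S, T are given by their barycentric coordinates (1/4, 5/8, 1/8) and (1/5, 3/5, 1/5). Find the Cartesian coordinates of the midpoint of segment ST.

Barycentric coordinates of the midpoint are the average: (9/40, 49/80, 13/80).
Converting: (9/40)·P + (49/80)·Q + (13/80)·R = (-37/16, -99/20).

(-37/16, -99/20)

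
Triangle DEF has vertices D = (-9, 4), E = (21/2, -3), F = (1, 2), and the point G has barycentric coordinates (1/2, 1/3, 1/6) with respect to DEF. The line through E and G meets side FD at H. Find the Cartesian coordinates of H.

(-13/2, 7/2)

Line EG meets FD where the E-coordinate vanishes; zeroing G's E-weight and renormalizing leaves F, D-weights 1/6 : 1/2 → (1/4, 3/4).
So H = (1/4)·F + (3/4)·D = (-13/2, 7/2).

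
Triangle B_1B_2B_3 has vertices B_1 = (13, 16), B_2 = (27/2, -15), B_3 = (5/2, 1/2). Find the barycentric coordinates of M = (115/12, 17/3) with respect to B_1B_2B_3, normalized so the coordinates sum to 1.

Signed area of the reference triangle: [B_1B_2B_3] = ½·(13·(-15−(1/2)) + (27/2)·(1/2−16) + (5/2)·(16−(-15))) = ½·(-403/2 − 837/4 + 155/2) = -1333/8.
[MB_2B_3] = ½·((115/12)·(-15−(1/2)) + (27/2)·(1/2−(17/3)) + (5/2)·(17/3−(-15))) = ½·(-3565/24 − 279/4 + 155/3) = -1333/16, so the B_1-coordinate is (-1333/16)/(-1333/8) = 1/2.
[B_1MB_3] = ½·(13·(17/3−(1/2)) + (115/12)·(1/2−16) + (5/2)·(16−(17/3))) = ½·(403/6 − 3565/24 + 155/6) = -1333/48, so the B_2-coordinate is 1/6.
[B_1B_2M] = ½·(13·(-15−(17/3)) + (27/2)·(17/3−16) + (115/12)·(16−(-15))) = ½·(-806/3 − 279/2 + 3565/12) = -1333/24, so the B_3-coordinate is 1/3.
Check: 1/2 + 1/6 + 1/3 = 1.

(1/2, 1/6, 1/3)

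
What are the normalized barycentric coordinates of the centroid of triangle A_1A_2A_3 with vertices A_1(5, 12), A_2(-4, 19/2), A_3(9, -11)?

(1/3, 1/3, 1/3)

The centroid is the average of the vertices, so each weight is 1/3.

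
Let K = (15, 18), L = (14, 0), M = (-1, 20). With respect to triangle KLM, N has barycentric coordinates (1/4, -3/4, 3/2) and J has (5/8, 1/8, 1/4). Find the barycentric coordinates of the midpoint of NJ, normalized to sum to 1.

(7/16, -5/16, 7/8)

Since both coordinate triples sum to 1, the midpoint's barycentrics are the componentwise average.
(1/4+5/8)/2 = 7/16; similarly -5/16 and 7/8.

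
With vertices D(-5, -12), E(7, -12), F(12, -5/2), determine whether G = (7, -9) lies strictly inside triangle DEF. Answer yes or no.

Barycentric coordinates of G: (5/38, 21/38, 6/19).
The three coordinates are positive, positive, positive; a point is interior exactly when all three are positive.

yes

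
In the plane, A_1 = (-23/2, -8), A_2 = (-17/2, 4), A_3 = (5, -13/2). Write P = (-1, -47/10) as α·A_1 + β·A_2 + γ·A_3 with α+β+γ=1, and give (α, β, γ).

(1/5, 1/5, 3/5)

Signed area of the reference triangle: [A_1A_2A_3] = ½·((-23/2)·(4−(-13/2)) + (-17/2)·(-13/2−(-8)) + 5·(-8−4)) = ½·(-483/4 − 51/4 − 60) = -387/4.
[PA_2A_3] = ½·((-1)·(4−(-13/2)) + (-17/2)·(-13/2−(-47/10)) + 5·(-47/10−4)) = ½·(-21/2 + 153/10 − 87/2) = -387/20, so the A_1-coordinate is (-387/20)/(-387/4) = 1/5.
[A_1PA_3] = ½·((-23/2)·(-47/10−(-13/2)) + (-1)·(-13/2−(-8)) + 5·(-8−(-47/10))) = ½·(-207/10 − 3/2 − 33/2) = -387/20, so the A_2-coordinate is 1/5.
[A_1A_2P] = ½·((-23/2)·(4−(-47/10)) + (-17/2)·(-47/10−(-8)) + (-1)·(-8−4)) = ½·(-2001/20 − 561/20 + 12) = -1161/20, so the A_3-coordinate is 3/5.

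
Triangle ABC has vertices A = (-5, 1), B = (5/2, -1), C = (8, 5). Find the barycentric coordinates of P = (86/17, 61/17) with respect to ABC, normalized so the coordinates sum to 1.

Signed area of the reference triangle: [ABC] = ½·((-5)·(-1−5) + (5/2)·(5−1) + 8·(1−(-1))) = ½·(30 + 10 + 16) = 28.
[PBC] = ½·((86/17)·(-1−5) + (5/2)·(5−(61/17)) + 8·(61/17−(-1))) = ½·(-516/17 + 60/17 + 624/17) = 84/17, so the A-coordinate is (84/17)/28 = 3/17.
[APC] = ½·((-5)·(61/17−5) + (86/17)·(5−1) + 8·(1−(61/17))) = ½·(120/17 + 344/17 − 352/17) = 56/17, so the B-coordinate is 2/17.
[ABP] = ½·((-5)·(-1−(61/17)) + (5/2)·(61/17−1) + (86/17)·(1−(-1))) = ½·(390/17 + 110/17 + 172/17) = 336/17, so the C-coordinate is 12/17.
Check: 3/17 + 2/17 + 12/17 = 1.

(3/17, 2/17, 12/17)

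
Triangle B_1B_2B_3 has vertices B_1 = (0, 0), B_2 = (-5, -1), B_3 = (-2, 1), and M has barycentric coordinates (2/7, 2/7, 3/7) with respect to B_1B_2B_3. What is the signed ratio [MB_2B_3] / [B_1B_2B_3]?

The signed ratio [MB_2B_3]/[B_1B_2B_3] equals the barycentric coordinate of M at vertex B_1, which is 2/7.

2/7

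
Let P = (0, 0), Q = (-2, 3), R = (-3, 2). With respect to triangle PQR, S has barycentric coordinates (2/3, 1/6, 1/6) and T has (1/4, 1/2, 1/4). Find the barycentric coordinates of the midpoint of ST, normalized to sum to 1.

Since both coordinate triples sum to 1, the midpoint's barycentrics are the componentwise average.
(2/3+1/4)/2 = 11/24; similarly 1/3 and 5/24.

(11/24, 1/3, 5/24)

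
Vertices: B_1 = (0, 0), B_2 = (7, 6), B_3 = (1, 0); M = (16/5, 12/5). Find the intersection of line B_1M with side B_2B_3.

(4, 3)

Barycentric coordinates of M with respect to B_1B_2B_3: (1/5, 2/5, 2/5).
On side B_2B_3 the B_1-coordinate is zero; dropping M's B_1-weight 1/5 and renormalizing the remaining 2/5 : 2/5 gives weights 1/2, 1/2 on B_2, B_3.
N = (1/2)·(7, 6) + (1/2)·(1, 0) = (4, 3).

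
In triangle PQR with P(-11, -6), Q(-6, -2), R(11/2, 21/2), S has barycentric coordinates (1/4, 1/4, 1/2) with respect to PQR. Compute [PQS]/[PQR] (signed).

The signed ratio [PQS]/[PQR] equals the barycentric coordinate of S at vertex R, which is 1/2.

1/2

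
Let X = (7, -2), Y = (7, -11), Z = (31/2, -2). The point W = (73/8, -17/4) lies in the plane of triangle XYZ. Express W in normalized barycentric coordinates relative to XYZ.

(1/2, 1/4, 1/4)

Signed area of the reference triangle: [XYZ] = ½·(7·(-11−(-2)) + 7·(-2−(-2)) + (31/2)·(-2−(-11))) = ½·(-63 + 0 + 279/2) = 153/4.
[WYZ] = ½·((73/8)·(-11−(-2)) + 7·(-2−(-17/4)) + (31/2)·(-17/4−(-11))) = ½·(-657/8 + 63/4 + 837/8) = 153/8, so the X-coordinate is (153/8)/(153/4) = 1/2.
[XWZ] = ½·(7·(-17/4−(-2)) + (73/8)·(-2−(-2)) + (31/2)·(-2−(-17/4))) = ½·(-63/4 + 0 + 279/8) = 153/16, so the Y-coordinate is 1/4.
[XYW] = ½·(7·(-11−(-17/4)) + 7·(-17/4−(-2)) + (73/8)·(-2−(-11))) = ½·(-189/4 − 63/4 + 657/8) = 153/16, so the Z-coordinate is 1/4.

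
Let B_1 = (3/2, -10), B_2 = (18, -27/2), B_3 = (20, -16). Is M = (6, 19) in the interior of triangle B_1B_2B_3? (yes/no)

Barycentric coordinates of M: (-140/137, 2254/137, -1977/137).
The three coordinates are negative, positive, negative; a point is interior exactly when all three are positive.

no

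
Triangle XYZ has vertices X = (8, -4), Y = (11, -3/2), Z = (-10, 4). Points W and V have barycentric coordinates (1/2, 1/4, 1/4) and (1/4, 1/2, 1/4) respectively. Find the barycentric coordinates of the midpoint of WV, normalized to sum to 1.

(3/8, 3/8, 1/4)

Since both coordinate triples sum to 1, the midpoint's barycentrics are the componentwise average.
(1/2+1/4)/2 = 3/8; similarly 3/8 and 1/4.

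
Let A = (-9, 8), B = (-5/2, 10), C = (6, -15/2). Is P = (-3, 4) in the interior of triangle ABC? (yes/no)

Barycentric coordinates of P: (239/523, 132/523, 152/523).
The three coordinates are positive, positive, positive; a point is interior exactly when all three are positive.

yes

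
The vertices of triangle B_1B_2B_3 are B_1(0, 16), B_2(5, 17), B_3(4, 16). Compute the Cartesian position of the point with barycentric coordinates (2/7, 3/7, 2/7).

M = (2/7)·B_1 + (3/7)·B_2 + (2/7)·B_3.
x-coordinate: (2/7)·0 + (3/7)·5 + (2/7)·4 = 23/7.
y-coordinate: (2/7)·16 + (3/7)·17 + (2/7)·16 = 115/7.

(23/7, 115/7)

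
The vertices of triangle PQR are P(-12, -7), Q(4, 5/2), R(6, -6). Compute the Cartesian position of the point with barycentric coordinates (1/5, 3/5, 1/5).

(6/5, -11/10)

S = (1/5)·P + (3/5)·Q + (1/5)·R.
x-coordinate: (1/5)·(-12) + (3/5)·4 + (1/5)·6 = 6/5.
y-coordinate: (1/5)·(-7) + (3/5)·(5/2) + (1/5)·(-6) = -11/10.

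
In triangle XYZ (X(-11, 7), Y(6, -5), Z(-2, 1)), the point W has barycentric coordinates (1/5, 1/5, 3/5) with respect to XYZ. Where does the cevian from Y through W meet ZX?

Line YW meets ZX where the Y-coordinate vanishes; zeroing W's Y-weight and renormalizing leaves Z, X-weights 3/5 : 1/5 → (3/4, 1/4).
So V = (3/4)·Z + (1/4)·X = (-17/4, 5/2).

(-17/4, 5/2)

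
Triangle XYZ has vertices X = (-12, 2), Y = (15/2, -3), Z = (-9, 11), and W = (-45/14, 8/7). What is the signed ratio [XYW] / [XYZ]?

[XYZ] = ½·((-12)·(-3−11) + (15/2)·(11−2) + (-9)·(2−(-3))) = ½·(168 + 135/2 − 45) = 381/4.
[XYW] = ½·((-12)·(-3−(8/7)) + (15/2)·(8/7−2) + (-45/14)·(2−(-3))) = ½·(348/7 − 45/7 − 225/14) = 381/28, so the ratio is (381/28)/(381/4) = 1/7.

1/7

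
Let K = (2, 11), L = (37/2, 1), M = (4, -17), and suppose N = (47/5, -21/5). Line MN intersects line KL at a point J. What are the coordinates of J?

Barycentric coordinates of N with respect to KLM: (1/5, 2/5, 2/5).
On side KL the M-coordinate is zero; dropping N's M-weight 2/5 and renormalizing the remaining 1/5 : 2/5 gives weights 1/3, 2/3 on K, L.
J = (1/3)·(2, 11) + (2/3)·(37/2, 1) = (13, 13/3).

(13, 13/3)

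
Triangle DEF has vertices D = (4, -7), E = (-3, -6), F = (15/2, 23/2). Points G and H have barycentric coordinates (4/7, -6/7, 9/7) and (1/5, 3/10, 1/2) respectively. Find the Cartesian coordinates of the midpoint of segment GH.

Barycentric coordinates of the midpoint are the average: (27/70, -39/140, 25/28).
Converting: (27/70)·D + (-39/140)·E + (25/28)·F = (363/40, 2587/280).

(363/40, 2587/280)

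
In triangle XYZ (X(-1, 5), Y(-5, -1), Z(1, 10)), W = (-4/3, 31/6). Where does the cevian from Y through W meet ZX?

(-1/9, 65/9)

Barycentric coordinates of W with respect to XYZ: (5/12, 1/4, 1/3).
On side ZX the Y-coordinate is zero; dropping W's Y-weight 1/4 and renormalizing the remaining 1/3 : 5/12 gives weights 4/9, 5/9 on Z, X.
V = (4/9)·(1, 10) + (5/9)·(-1, 5) = (-1/9, 65/9).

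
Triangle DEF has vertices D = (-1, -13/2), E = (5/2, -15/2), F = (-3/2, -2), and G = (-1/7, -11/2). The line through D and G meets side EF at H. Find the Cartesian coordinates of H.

(1/2, -19/4)

Barycentric coordinates of G with respect to DEF: (3/7, 2/7, 2/7).
On side EF the D-coordinate is zero; dropping G's D-weight 3/7 and renormalizing the remaining 2/7 : 2/7 gives weights 1/2, 1/2 on E, F.
H = (1/2)·(5/2, -15/2) + (1/2)·(-3/2, -2) = (1/2, -19/4).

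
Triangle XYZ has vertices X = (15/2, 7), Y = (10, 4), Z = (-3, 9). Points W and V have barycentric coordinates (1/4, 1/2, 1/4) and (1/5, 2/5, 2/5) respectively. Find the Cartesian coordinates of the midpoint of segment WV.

(417/80, 63/10)

Barycentric coordinates of the midpoint are the average: (9/40, 9/20, 13/40).
Converting: (9/40)·X + (9/20)·Y + (13/40)·Z = (417/80, 63/10).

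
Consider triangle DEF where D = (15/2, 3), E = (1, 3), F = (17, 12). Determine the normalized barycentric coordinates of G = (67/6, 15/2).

(1/3, 1/6, 1/2)

Signed area of the reference triangle: [DEF] = ½·((15/2)·(3−12) + 1·(12−3) + 17·(3−3)) = ½·(-135/2 + 9 + 0) = -117/4.
[GEF] = ½·((67/6)·(3−12) + 1·(12−(15/2)) + 17·(15/2−3)) = ½·(-201/2 + 9/2 + 153/2) = -39/4, so the D-coordinate is (-39/4)/(-117/4) = 1/3.
[DGF] = ½·((15/2)·(15/2−12) + (67/6)·(12−3) + 17·(3−(15/2))) = ½·(-135/4 + 201/2 − 153/2) = -39/8, so the E-coordinate is 1/6.
[DEG] = ½·((15/2)·(3−(15/2)) + 1·(15/2−3) + (67/6)·(3−3)) = ½·(-135/4 + 9/2 + 0) = -117/8, so the F-coordinate is 1/2.
Check: 1/3 + 1/6 + 1/2 = 1.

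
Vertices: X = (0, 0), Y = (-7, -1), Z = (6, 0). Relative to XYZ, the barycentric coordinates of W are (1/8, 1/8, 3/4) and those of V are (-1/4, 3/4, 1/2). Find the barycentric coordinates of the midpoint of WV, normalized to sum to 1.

Since both coordinate triples sum to 1, the midpoint's barycentrics are the componentwise average.
(1/8+-1/4)/2 = -1/16; similarly 7/16 and 5/8.

(-1/16, 7/16, 5/8)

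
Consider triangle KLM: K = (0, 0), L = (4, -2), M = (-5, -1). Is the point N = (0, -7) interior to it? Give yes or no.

no

Barycentric coordinates of N: (-7/2, 5/2, 2).
The three coordinates are negative, positive, positive; a point is interior exactly when all three are positive.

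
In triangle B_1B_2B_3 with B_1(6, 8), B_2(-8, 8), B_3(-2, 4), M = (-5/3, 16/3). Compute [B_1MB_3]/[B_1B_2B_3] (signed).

[B_1B_2B_3] = ½·(6·(8−4) + (-8)·(4−8) + (-2)·(8−8)) = ½·(24 + 32 + 0) = 28.
[B_1MB_3] = ½·(6·(16/3−4) + (-5/3)·(4−8) + (-2)·(8−(16/3))) = ½·(8 + 20/3 − 16/3) = 14/3, so the ratio is (14/3)/28 = 1/6.

1/6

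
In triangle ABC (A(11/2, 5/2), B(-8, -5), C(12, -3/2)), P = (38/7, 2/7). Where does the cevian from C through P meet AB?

Barycentric coordinates of P with respect to ABC: (4/7, 1/7, 2/7).
On side AB the C-coordinate is zero; dropping P's C-weight 2/7 and renormalizing the remaining 4/7 : 1/7 gives weights 4/5, 1/5 on A, B.
Q = (4/5)·(11/2, 5/2) + (1/5)·(-8, -5) = (14/5, 1).

(14/5, 1)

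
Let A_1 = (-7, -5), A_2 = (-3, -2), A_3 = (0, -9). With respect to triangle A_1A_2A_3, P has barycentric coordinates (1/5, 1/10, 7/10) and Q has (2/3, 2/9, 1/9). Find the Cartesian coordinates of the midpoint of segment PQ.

Barycentric coordinates of the midpoint are the average: (13/30, 29/180, 73/180).
Converting: (13/30)·A_1 + (29/180)·A_2 + (73/180)·A_3 = (-211/60, -221/36).

(-211/60, -221/36)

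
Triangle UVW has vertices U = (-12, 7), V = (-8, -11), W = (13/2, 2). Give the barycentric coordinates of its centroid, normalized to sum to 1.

(1/3, 1/3, 1/3)

The centroid is the average of the vertices, so each weight is 1/3.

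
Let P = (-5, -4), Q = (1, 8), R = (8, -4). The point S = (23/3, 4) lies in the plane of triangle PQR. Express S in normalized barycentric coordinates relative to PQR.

Signed area of the reference triangle: [PQR] = ½·((-5)·(8−(-4)) + 1·(-4−(-4)) + 8·(-4−8)) = ½·(-60 + 0 − 96) = -78.
[SQR] = ½·((23/3)·(8−(-4)) + 1·(-4−4) + 8·(4−8)) = ½·(92 − 8 − 32) = 26, so the P-coordinate is 26/(-78) = -1/3.
[PSR] = ½·((-5)·(4−(-4)) + (23/3)·(-4−(-4)) + 8·(-4−4)) = ½·(-40 + 0 − 64) = -52, so the Q-coordinate is 2/3.
[PQS] = ½·((-5)·(8−4) + 1·(4−(-4)) + (23/3)·(-4−8)) = ½·(-20 + 8 − 92) = -52, so the R-coordinate is 2/3.

(-1/3, 2/3, 2/3)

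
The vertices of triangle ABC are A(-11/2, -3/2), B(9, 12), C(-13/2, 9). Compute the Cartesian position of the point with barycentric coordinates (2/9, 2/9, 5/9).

P = (2/9)·A + (2/9)·B + (5/9)·C.
x-coordinate: (2/9)·(-11/2) + (2/9)·9 + (5/9)·(-13/2) = -17/6.
y-coordinate: (2/9)·(-3/2) + (2/9)·12 + (5/9)·9 = 22/3.

(-17/6, 22/3)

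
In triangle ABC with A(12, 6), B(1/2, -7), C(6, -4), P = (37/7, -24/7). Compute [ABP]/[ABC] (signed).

4/7

[ABC] = ½·(12·(-7−(-4)) + (1/2)·(-4−6) + 6·(6−(-7))) = ½·(-36 − 5 + 78) = 37/2.
[ABP] = ½·(12·(-7−(-24/7)) + (1/2)·(-24/7−6) + (37/7)·(6−(-7))) = ½·(-300/7 − 33/7 + 481/7) = 74/7, so the ratio is (74/7)/(37/2) = 4/7.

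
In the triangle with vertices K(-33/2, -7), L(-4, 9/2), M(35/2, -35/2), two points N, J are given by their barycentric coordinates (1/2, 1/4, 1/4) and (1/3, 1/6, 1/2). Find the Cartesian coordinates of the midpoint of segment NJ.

Barycentric coordinates of the midpoint are the average: (5/12, 5/24, 3/8).
Converting: (5/12)·K + (5/24)·L + (3/8)·M = (-55/48, -205/24).

(-55/48, -205/24)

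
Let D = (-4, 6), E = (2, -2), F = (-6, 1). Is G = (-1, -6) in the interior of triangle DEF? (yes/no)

no

Barycentric coordinates of G: (-41/46, 39/46, 24/23).
The three coordinates are negative, positive, positive; a point is interior exactly when all three are positive.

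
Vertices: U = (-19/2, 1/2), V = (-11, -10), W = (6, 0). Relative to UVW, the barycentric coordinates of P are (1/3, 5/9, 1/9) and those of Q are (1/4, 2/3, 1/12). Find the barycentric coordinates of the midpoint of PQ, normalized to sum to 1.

(7/24, 11/18, 7/72)

Since both coordinate triples sum to 1, the midpoint's barycentrics are the componentwise average.
(1/3+1/4)/2 = 7/24; similarly 11/18 and 7/72.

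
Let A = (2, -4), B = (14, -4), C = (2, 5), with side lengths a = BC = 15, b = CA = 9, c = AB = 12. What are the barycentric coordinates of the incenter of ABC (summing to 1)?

The incenter has barycentric coordinates proportional to the opposite side lengths: (15 : 9 : 12).
Normalizing by 15+9+12 = 36 gives (5/12, 1/4, 1/3).

(5/12, 1/4, 1/3)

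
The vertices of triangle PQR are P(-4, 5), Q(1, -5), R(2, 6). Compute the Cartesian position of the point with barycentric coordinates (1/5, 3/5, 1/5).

(1/5, -4/5)

S = (1/5)·P + (3/5)·Q + (1/5)·R.
x-coordinate: (1/5)·(-4) + (3/5)·1 + (1/5)·2 = 1/5.
y-coordinate: (1/5)·5 + (3/5)·(-5) + (1/5)·6 = -4/5.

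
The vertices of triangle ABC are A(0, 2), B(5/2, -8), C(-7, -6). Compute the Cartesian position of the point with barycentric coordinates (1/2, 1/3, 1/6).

(-1/3, -8/3)

P = (1/2)·A + (1/3)·B + (1/6)·C.
x-coordinate: (1/2)·0 + (1/3)·(5/2) + (1/6)·(-7) = -1/3.
y-coordinate: (1/2)·2 + (1/3)·(-8) + (1/6)·(-6) = -8/3.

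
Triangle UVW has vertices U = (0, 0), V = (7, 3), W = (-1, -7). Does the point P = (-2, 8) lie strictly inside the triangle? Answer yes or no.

no

Barycentric coordinates of P: (65/23, -11/23, -31/23).
The three coordinates are positive, negative, negative; a point is interior exactly when all three are positive.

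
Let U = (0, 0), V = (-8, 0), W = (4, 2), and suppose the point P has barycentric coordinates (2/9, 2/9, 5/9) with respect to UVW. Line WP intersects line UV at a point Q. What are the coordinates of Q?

Line WP meets UV where the W-coordinate vanishes; zeroing P's W-weight and renormalizing leaves U, V-weights 2/9 : 2/9 → (1/2, 1/2).
So Q = (1/2)·U + (1/2)·V = (-4, 0).

(-4, 0)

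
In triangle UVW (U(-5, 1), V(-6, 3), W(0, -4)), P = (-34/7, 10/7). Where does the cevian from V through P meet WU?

(-10/3, -2/3)

Barycentric coordinates of P with respect to UVW: (2/7, 4/7, 1/7).
On side WU the V-coordinate is zero; dropping P's V-weight 4/7 and renormalizing the remaining 1/7 : 2/7 gives weights 1/3, 2/3 on W, U.
Q = (1/3)·(0, -4) + (2/3)·(-5, 1) = (-10/3, -2/3).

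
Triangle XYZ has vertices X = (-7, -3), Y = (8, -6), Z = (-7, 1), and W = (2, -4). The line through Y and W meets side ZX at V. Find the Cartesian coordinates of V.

(-7, -1)

Barycentric coordinates of W with respect to XYZ: (1/5, 3/5, 1/5).
On side ZX the Y-coordinate is zero; dropping W's Y-weight 3/5 and renormalizing the remaining 1/5 : 1/5 gives weights 1/2, 1/2 on Z, X.
V = (1/2)·(-7, 1) + (1/2)·(-7, -3) = (-7, -1).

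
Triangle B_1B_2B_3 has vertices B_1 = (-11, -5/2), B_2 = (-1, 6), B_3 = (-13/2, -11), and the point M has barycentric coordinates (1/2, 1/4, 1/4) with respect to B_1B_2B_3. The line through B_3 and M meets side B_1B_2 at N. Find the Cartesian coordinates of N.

Line B_3M meets B_1B_2 where the B_3-coordinate vanishes; zeroing M's B_3-weight and renormalizing leaves B_1, B_2-weights 1/2 : 1/4 → (2/3, 1/3).
So N = (2/3)·B_1 + (1/3)·B_2 = (-23/3, 1/3).

(-23/3, 1/3)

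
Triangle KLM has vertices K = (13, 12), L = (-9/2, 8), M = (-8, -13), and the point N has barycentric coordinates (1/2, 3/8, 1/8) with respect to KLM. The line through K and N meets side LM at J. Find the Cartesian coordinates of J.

(-43/8, 11/4)

Line KN meets LM where the K-coordinate vanishes; zeroing N's K-weight and renormalizing leaves L, M-weights 3/8 : 1/8 → (3/4, 1/4).
So J = (3/4)·L + (1/4)·M = (-43/8, 11/4).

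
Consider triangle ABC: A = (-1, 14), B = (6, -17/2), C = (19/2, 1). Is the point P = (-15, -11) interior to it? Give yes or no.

no

Barycentric coordinates of P: (109/83, 254/83, -280/83).
The three coordinates are positive, positive, negative; a point is interior exactly when all three are positive.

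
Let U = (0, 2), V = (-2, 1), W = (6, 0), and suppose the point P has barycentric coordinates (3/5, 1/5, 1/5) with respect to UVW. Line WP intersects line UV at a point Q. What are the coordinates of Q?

(-1/2, 7/4)

Line WP meets UV where the W-coordinate vanishes; zeroing P's W-weight and renormalizing leaves U, V-weights 3/5 : 1/5 → (3/4, 1/4).
So Q = (3/4)·U + (1/4)·V = (-1/2, 7/4).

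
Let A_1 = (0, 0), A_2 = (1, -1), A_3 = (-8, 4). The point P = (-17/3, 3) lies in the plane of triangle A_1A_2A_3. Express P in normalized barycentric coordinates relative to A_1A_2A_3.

Signed area of the reference triangle: [A_1A_2A_3] = ½·(0·(-1−4) + 1·(4−0) + (-8)·(0−(-1))) = ½·(0 + 4 − 8) = -2.
[PA_2A_3] = ½·((-17/3)·(-1−4) + 1·(4−3) + (-8)·(3−(-1))) = ½·(85/3 + 1 − 32) = -4/3, so the A_1-coordinate is (-4/3)/(-2) = 2/3.
[A_1PA_3] = ½·(0·(3−4) + (-17/3)·(4−0) + (-8)·(0−3)) = ½·(0 − 68/3 + 24) = 2/3, so the A_2-coordinate is -1/3.
[A_1A_2P] = ½·(0·(-1−3) + 1·(3−0) + (-17/3)·(0−(-1))) = ½·(0 + 3 − 17/3) = -4/3, so the A_3-coordinate is 2/3.
Check: 2/3 − 1/3 + 2/3 = 1.

(2/3, -1/3, 2/3)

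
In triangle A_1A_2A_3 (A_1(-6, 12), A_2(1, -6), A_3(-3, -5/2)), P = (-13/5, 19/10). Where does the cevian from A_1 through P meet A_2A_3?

Barycentric coordinates of P with respect to A_1A_2A_3: (2/5, 2/5, 1/5).
On side A_2A_3 the A_1-coordinate is zero; dropping P's A_1-weight 2/5 and renormalizing the remaining 2/5 : 1/5 gives weights 2/3, 1/3 on A_2, A_3.
Q = (2/3)·(1, -6) + (1/3)·(-3, -5/2) = (-1/3, -29/6).

(-1/3, -29/6)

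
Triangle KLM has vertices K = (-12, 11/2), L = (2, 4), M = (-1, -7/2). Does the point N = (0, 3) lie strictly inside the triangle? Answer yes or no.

yes

Barycentric coordinates of N: (8/73, 161/219, 34/219).
The three coordinates are positive, positive, positive; a point is interior exactly when all three are positive.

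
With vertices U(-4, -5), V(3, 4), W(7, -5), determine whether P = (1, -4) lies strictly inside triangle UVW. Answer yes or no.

Barycentric coordinates of P: (50/99, 1/9, 38/99).
The three coordinates are positive, positive, positive; a point is interior exactly when all three are positive.

yes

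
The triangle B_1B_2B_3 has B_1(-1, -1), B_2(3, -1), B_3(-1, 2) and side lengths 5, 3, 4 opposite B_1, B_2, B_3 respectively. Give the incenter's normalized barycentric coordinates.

The incenter has barycentric coordinates proportional to the opposite side lengths: (5 : 3 : 4).
Normalizing by 5+3+4 = 12 gives (5/12, 1/4, 1/3).

(5/12, 1/4, 1/3)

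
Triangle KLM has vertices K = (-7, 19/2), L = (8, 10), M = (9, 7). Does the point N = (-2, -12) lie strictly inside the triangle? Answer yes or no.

Barycentric coordinates of N: (8/7, -51/7, 50/7).
The three coordinates are positive, negative, positive; a point is interior exactly when all three are positive.

no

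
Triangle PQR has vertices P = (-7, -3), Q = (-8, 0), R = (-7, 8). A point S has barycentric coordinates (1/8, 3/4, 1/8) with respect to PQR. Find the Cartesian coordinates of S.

(-31/4, 5/8)

S = (1/8)·P + (3/4)·Q + (1/8)·R.
x-coordinate: (1/8)·(-7) + (3/4)·(-8) + (1/8)·(-7) = -31/4.
y-coordinate: (1/8)·(-3) + (3/4)·0 + (1/8)·8 = 5/8.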